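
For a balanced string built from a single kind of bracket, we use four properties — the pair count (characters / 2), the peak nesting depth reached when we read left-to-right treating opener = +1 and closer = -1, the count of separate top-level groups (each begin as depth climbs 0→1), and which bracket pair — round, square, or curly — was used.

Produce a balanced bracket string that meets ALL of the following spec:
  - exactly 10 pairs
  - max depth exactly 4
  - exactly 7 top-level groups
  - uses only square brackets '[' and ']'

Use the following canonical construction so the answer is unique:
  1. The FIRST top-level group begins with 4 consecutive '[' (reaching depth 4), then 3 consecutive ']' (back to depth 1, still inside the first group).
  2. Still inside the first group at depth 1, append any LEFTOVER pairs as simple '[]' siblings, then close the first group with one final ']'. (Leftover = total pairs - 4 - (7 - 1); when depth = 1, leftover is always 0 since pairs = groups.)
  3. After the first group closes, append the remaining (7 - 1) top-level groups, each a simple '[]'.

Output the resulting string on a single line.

Answer: [[[[]]]][][][][][][]

Derivation:
Spec: pairs=10 depth=4 groups=7
Leftover pairs = 10 - 4 - (7-1) = 0
First group: deep chain of depth 4 + 0 sibling pairs
Remaining 6 groups: simple '[]' each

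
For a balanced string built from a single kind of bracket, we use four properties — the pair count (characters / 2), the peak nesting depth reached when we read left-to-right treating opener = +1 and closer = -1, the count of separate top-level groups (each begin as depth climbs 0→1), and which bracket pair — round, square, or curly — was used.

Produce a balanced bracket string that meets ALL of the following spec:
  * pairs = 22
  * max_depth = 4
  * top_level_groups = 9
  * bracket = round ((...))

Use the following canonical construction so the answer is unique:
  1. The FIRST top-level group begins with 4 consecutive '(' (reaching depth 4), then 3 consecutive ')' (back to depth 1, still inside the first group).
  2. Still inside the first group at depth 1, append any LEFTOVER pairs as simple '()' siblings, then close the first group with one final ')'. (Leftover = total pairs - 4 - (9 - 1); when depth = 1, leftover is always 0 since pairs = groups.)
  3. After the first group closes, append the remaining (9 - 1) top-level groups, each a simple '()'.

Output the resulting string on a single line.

Answer: (((()))()()()()()()()()()())()()()()()()()()

Derivation:
Spec: pairs=22 depth=4 groups=9
Leftover pairs = 22 - 4 - (9-1) = 10
First group: deep chain of depth 4 + 10 sibling pairs
Remaining 8 groups: simple '()' each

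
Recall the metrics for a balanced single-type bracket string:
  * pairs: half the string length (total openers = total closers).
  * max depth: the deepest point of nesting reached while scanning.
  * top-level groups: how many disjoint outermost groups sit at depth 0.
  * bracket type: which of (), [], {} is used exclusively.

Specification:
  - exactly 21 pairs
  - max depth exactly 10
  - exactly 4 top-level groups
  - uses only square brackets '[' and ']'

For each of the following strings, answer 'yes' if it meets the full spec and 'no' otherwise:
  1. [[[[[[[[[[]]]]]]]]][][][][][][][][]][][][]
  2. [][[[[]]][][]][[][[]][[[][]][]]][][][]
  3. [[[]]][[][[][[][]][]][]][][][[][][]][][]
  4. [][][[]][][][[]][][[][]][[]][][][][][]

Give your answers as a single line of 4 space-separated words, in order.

Answer: yes no no no

Derivation:
String 1 '[[[[[[[[[[]]]]]]]]][][][][][][][][]][][][]': depth seq [1 2 3 4 5 6 7 8 9 10 9 8 7 6 5 4 3 2 1 2 1 2 1 2 1 2 1 2 1 2 1 2 1 2 1 0 1 0 1 0 1 0]
  -> pairs=21 depth=10 groups=4 -> yes
String 2 '[][[[[]]][][]][[][[]][[[][]][]]][][][]': depth seq [1 0 1 2 3 4 3 2 1 2 1 2 1 0 1 2 1 2 3 2 1 2 3 4 3 4 3 2 3 2 1 0 1 0 1 0 1 0]
  -> pairs=19 depth=4 groups=6 -> no
String 3 '[[[]]][[][[][[][]][]][]][][][[][][]][][]': depth seq [1 2 3 2 1 0 1 2 1 2 3 2 3 4 3 4 3 2 3 2 1 2 1 0 1 0 1 0 1 2 1 2 1 2 1 0 1 0 1 0]
  -> pairs=20 depth=4 groups=7 -> no
String 4 '[][][[]][][][[]][][[][]][[]][][][][][]': depth seq [1 0 1 0 1 2 1 0 1 0 1 0 1 2 1 0 1 0 1 2 1 2 1 0 1 2 1 0 1 0 1 0 1 0 1 0 1 0]
  -> pairs=19 depth=2 groups=14 -> no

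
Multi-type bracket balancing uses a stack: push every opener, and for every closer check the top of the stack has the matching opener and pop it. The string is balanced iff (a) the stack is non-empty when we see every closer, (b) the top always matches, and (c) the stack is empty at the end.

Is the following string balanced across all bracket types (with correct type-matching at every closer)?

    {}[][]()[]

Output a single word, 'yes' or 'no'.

Answer: yes

Derivation:
pos 0: push '{'; stack = {
pos 1: '}' matches '{'; pop; stack = (empty)
pos 2: push '['; stack = [
pos 3: ']' matches '['; pop; stack = (empty)
pos 4: push '['; stack = [
pos 5: ']' matches '['; pop; stack = (empty)
pos 6: push '('; stack = (
pos 7: ')' matches '('; pop; stack = (empty)
pos 8: push '['; stack = [
pos 9: ']' matches '['; pop; stack = (empty)
end: stack empty → VALID
Verdict: properly nested → yes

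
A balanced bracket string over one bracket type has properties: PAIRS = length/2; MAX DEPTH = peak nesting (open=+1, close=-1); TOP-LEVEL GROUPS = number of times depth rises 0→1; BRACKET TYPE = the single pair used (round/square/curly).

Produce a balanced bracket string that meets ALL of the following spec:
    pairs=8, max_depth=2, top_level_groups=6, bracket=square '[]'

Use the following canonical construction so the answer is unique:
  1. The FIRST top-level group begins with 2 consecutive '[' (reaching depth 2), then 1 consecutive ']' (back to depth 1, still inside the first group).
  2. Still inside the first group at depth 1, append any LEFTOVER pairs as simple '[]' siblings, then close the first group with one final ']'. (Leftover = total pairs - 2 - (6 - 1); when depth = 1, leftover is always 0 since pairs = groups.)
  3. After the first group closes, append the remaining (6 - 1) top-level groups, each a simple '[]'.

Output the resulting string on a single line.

Answer: [[][]][][][][][]

Derivation:
Spec: pairs=8 depth=2 groups=6
Leftover pairs = 8 - 2 - (6-1) = 1
First group: deep chain of depth 2 + 1 sibling pairs
Remaining 5 groups: simple '[]' each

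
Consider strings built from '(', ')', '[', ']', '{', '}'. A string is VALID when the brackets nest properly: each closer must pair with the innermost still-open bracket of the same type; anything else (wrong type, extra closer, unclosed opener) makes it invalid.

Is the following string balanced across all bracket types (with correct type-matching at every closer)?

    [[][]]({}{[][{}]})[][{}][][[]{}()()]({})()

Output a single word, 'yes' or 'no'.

Answer: yes

Derivation:
pos 0: push '['; stack = [
pos 1: push '['; stack = [[
pos 2: ']' matches '['; pop; stack = [
pos 3: push '['; stack = [[
pos 4: ']' matches '['; pop; stack = [
pos 5: ']' matches '['; pop; stack = (empty)
pos 6: push '('; stack = (
pos 7: push '{'; stack = ({
pos 8: '}' matches '{'; pop; stack = (
pos 9: push '{'; stack = ({
pos 10: push '['; stack = ({[
pos 11: ']' matches '['; pop; stack = ({
pos 12: push '['; stack = ({[
pos 13: push '{'; stack = ({[{
pos 14: '}' matches '{'; pop; stack = ({[
pos 15: ']' matches '['; pop; stack = ({
pos 16: '}' matches '{'; pop; stack = (
pos 17: ')' matches '('; pop; stack = (empty)
pos 18: push '['; stack = [
pos 19: ']' matches '['; pop; stack = (empty)
pos 20: push '['; stack = [
pos 21: push '{'; stack = [{
pos 22: '}' matches '{'; pop; stack = [
pos 23: ']' matches '['; pop; stack = (empty)
pos 24: push '['; stack = [
pos 25: ']' matches '['; pop; stack = (empty)
pos 26: push '['; stack = [
pos 27: push '['; stack = [[
pos 28: ']' matches '['; pop; stack = [
pos 29: push '{'; stack = [{
pos 30: '}' matches '{'; pop; stack = [
pos 31: push '('; stack = [(
pos 32: ')' matches '('; pop; stack = [
pos 33: push '('; stack = [(
pos 34: ')' matches '('; pop; stack = [
pos 35: ']' matches '['; pop; stack = (empty)
pos 36: push '('; stack = (
pos 37: push '{'; stack = ({
pos 38: '}' matches '{'; pop; stack = (
pos 39: ')' matches '('; pop; stack = (empty)
pos 40: push '('; stack = (
pos 41: ')' matches '('; pop; stack = (empty)
end: stack empty → VALID
Verdict: properly nested → yes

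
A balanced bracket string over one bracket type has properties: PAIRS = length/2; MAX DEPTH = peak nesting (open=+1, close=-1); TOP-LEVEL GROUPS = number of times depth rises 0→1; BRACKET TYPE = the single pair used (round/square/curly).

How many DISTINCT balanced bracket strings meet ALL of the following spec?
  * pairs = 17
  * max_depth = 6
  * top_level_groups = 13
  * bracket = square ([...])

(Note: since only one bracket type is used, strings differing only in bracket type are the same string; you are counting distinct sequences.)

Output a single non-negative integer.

Answer: 0

Derivation:
Spec: pairs=17 depth=6 groups=13
Count(depth <= 6) = 3705
Count(depth <= 5) = 3705
Count(depth == 6) = 3705 - 3705 = 0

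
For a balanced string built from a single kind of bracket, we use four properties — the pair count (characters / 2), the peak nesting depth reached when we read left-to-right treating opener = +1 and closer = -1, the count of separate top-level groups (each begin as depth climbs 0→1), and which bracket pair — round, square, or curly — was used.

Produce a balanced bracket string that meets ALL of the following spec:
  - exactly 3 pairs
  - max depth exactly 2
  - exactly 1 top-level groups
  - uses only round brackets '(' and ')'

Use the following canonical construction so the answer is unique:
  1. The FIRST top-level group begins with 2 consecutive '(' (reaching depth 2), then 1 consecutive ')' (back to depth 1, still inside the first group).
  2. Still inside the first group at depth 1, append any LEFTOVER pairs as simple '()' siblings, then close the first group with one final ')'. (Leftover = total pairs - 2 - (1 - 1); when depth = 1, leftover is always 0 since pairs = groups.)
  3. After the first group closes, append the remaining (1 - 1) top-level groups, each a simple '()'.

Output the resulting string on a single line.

Answer: (()())

Derivation:
Spec: pairs=3 depth=2 groups=1
Leftover pairs = 3 - 2 - (1-1) = 1
First group: deep chain of depth 2 + 1 sibling pairs
Remaining 0 groups: simple '()' each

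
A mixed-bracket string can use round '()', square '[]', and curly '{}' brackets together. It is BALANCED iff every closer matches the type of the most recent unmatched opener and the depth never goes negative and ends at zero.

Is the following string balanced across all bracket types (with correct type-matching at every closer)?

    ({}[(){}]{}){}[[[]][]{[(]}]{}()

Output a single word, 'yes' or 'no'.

pos 0: push '('; stack = (
pos 1: push '{'; stack = ({
pos 2: '}' matches '{'; pop; stack = (
pos 3: push '['; stack = ([
pos 4: push '('; stack = ([(
pos 5: ')' matches '('; pop; stack = ([
pos 6: push '{'; stack = ([{
pos 7: '}' matches '{'; pop; stack = ([
pos 8: ']' matches '['; pop; stack = (
pos 9: push '{'; stack = ({
pos 10: '}' matches '{'; pop; stack = (
pos 11: ')' matches '('; pop; stack = (empty)
pos 12: push '{'; stack = {
pos 13: '}' matches '{'; pop; stack = (empty)
pos 14: push '['; stack = [
pos 15: push '['; stack = [[
pos 16: push '['; stack = [[[
pos 17: ']' matches '['; pop; stack = [[
pos 18: ']' matches '['; pop; stack = [
pos 19: push '['; stack = [[
pos 20: ']' matches '['; pop; stack = [
pos 21: push '{'; stack = [{
pos 22: push '['; stack = [{[
pos 23: push '('; stack = [{[(
pos 24: saw closer ']' but top of stack is '(' (expected ')') → INVALID
Verdict: type mismatch at position 24: ']' closes '(' → no

Answer: no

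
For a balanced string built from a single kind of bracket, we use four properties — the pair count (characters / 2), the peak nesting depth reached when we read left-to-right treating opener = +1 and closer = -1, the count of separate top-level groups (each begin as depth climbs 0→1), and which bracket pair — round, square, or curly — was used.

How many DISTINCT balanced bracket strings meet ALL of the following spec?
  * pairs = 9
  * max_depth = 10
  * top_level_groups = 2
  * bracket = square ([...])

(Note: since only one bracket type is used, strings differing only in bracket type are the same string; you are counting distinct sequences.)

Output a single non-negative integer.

Answer: 0

Derivation:
Spec: pairs=9 depth=10 groups=2
Count(depth <= 10) = 1430
Count(depth <= 9) = 1430
Count(depth == 10) = 1430 - 1430 = 0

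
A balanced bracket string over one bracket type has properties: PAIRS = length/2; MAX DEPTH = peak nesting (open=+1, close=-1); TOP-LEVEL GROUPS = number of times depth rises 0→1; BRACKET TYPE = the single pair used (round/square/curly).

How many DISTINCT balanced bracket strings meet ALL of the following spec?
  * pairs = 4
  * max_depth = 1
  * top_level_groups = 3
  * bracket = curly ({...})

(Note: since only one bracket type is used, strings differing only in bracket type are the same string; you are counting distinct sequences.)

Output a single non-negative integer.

Spec: pairs=4 depth=1 groups=3
Count(depth <= 1) = 0
Count(depth <= 0) = 0
Count(depth == 1) = 0 - 0 = 0

Answer: 0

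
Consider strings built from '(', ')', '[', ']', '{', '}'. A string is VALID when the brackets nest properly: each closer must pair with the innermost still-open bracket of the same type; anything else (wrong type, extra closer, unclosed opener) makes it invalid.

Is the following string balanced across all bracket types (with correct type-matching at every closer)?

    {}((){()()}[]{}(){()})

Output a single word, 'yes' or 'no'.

pos 0: push '{'; stack = {
pos 1: '}' matches '{'; pop; stack = (empty)
pos 2: push '('; stack = (
pos 3: push '('; stack = ((
pos 4: ')' matches '('; pop; stack = (
pos 5: push '{'; stack = ({
pos 6: push '('; stack = ({(
pos 7: ')' matches '('; pop; stack = ({
pos 8: push '('; stack = ({(
pos 9: ')' matches '('; pop; stack = ({
pos 10: '}' matches '{'; pop; stack = (
pos 11: push '['; stack = ([
pos 12: ']' matches '['; pop; stack = (
pos 13: push '{'; stack = ({
pos 14: '}' matches '{'; pop; stack = (
pos 15: push '('; stack = ((
pos 16: ')' matches '('; pop; stack = (
pos 17: push '{'; stack = ({
pos 18: push '('; stack = ({(
pos 19: ')' matches '('; pop; stack = ({
pos 20: '}' matches '{'; pop; stack = (
pos 21: ')' matches '('; pop; stack = (empty)
end: stack empty → VALID
Verdict: properly nested → yes

Answer: yes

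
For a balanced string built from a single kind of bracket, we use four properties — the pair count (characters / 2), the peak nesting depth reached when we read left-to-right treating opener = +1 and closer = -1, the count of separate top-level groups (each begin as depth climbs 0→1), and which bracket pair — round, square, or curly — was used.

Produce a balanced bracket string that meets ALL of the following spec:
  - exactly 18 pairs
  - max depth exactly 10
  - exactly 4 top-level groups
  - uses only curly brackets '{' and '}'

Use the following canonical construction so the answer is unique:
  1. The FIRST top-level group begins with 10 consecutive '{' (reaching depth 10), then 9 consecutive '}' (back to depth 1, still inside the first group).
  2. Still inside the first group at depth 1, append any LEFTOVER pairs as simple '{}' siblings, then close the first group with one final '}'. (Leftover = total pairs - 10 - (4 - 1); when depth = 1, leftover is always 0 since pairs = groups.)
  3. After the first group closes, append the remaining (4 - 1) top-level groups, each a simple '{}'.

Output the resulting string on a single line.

Answer: {{{{{{{{{{}}}}}}}}}{}{}{}{}{}}{}{}{}

Derivation:
Spec: pairs=18 depth=10 groups=4
Leftover pairs = 18 - 10 - (4-1) = 5
First group: deep chain of depth 10 + 5 sibling pairs
Remaining 3 groups: simple '{}' each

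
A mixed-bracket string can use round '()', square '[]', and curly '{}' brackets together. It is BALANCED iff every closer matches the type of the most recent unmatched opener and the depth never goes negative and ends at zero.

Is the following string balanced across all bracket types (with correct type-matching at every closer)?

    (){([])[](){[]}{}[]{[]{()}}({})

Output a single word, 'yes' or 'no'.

Answer: no

Derivation:
pos 0: push '('; stack = (
pos 1: ')' matches '('; pop; stack = (empty)
pos 2: push '{'; stack = {
pos 3: push '('; stack = {(
pos 4: push '['; stack = {([
pos 5: ']' matches '['; pop; stack = {(
pos 6: ')' matches '('; pop; stack = {
pos 7: push '['; stack = {[
pos 8: ']' matches '['; pop; stack = {
pos 9: push '('; stack = {(
pos 10: ')' matches '('; pop; stack = {
pos 11: push '{'; stack = {{
pos 12: push '['; stack = {{[
pos 13: ']' matches '['; pop; stack = {{
pos 14: '}' matches '{'; pop; stack = {
pos 15: push '{'; stack = {{
pos 16: '}' matches '{'; pop; stack = {
pos 17: push '['; stack = {[
pos 18: ']' matches '['; pop; stack = {
pos 19: push '{'; stack = {{
pos 20: push '['; stack = {{[
pos 21: ']' matches '['; pop; stack = {{
pos 22: push '{'; stack = {{{
pos 23: push '('; stack = {{{(
pos 24: ')' matches '('; pop; stack = {{{
pos 25: '}' matches '{'; pop; stack = {{
pos 26: '}' matches '{'; pop; stack = {
pos 27: push '('; stack = {(
pos 28: push '{'; stack = {({
pos 29: '}' matches '{'; pop; stack = {(
pos 30: ')' matches '('; pop; stack = {
end: stack still non-empty ({) → INVALID
Verdict: unclosed openers at end: { → no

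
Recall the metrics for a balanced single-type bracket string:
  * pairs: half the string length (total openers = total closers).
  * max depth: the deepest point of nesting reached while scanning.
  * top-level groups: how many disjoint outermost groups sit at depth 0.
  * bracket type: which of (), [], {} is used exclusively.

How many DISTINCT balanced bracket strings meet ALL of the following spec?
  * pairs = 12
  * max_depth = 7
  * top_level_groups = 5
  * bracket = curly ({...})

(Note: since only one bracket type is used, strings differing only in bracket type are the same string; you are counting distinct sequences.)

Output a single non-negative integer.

Answer: 75

Derivation:
Spec: pairs=12 depth=7 groups=5
Count(depth <= 7) = 13255
Count(depth <= 6) = 13180
Count(depth == 7) = 13255 - 13180 = 75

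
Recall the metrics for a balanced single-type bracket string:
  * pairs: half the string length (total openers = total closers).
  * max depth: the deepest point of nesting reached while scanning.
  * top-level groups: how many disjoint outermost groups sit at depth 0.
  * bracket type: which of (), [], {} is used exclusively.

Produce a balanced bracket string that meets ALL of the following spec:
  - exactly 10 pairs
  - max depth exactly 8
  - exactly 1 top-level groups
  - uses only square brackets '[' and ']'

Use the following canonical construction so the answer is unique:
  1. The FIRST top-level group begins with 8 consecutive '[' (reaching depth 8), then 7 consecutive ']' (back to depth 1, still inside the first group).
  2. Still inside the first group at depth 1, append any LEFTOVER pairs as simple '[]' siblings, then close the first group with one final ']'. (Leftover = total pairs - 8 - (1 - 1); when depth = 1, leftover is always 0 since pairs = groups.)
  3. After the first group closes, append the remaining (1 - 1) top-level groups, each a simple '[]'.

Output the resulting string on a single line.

Spec: pairs=10 depth=8 groups=1
Leftover pairs = 10 - 8 - (1-1) = 2
First group: deep chain of depth 8 + 2 sibling pairs
Remaining 0 groups: simple '[]' each

Answer: [[[[[[[[]]]]]]][][]]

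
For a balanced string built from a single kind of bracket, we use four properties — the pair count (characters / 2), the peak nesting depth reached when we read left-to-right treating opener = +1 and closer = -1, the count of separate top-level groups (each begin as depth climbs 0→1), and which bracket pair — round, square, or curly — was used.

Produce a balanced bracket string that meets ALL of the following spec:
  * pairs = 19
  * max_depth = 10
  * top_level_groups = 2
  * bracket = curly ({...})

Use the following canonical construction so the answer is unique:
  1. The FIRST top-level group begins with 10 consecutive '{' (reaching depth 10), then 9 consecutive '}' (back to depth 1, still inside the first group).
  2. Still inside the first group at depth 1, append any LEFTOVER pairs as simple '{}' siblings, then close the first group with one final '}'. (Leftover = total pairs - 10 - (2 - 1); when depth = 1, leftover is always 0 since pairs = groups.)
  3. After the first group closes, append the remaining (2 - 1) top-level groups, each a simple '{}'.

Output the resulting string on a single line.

Spec: pairs=19 depth=10 groups=2
Leftover pairs = 19 - 10 - (2-1) = 8
First group: deep chain of depth 10 + 8 sibling pairs
Remaining 1 groups: simple '{}' each

Answer: {{{{{{{{{{}}}}}}}}}{}{}{}{}{}{}{}{}}{}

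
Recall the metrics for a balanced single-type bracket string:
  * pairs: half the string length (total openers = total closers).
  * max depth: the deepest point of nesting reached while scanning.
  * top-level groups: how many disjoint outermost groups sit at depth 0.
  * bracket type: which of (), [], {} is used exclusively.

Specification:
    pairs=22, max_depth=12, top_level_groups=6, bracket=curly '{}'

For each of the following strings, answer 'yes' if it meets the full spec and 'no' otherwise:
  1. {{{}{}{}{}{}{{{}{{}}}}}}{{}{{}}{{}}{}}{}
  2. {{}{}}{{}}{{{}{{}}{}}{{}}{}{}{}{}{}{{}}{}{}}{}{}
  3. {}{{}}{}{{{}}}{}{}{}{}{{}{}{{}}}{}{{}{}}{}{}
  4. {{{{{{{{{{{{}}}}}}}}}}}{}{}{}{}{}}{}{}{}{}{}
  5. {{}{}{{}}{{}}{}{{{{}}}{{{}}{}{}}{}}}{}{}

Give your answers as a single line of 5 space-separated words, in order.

String 1 '{{{}{}{}{}{}{{{}{{}}}}}}{{}{{}}{{}}{}}{}': depth seq [1 2 3 2 3 2 3 2 3 2 3 2 3 4 5 4 5 6 5 4 3 2 1 0 1 2 1 2 3 2 1 2 3 2 1 2 1 0 1 0]
  -> pairs=20 depth=6 groups=3 -> no
String 2 '{{}{}}{{}}{{{}{{}}{}}{{}}{}{}{}{}{}{{}}{}{}}{}{}': depth seq [1 2 1 2 1 0 1 2 1 0 1 2 3 2 3 4 3 2 3 2 1 2 3 2 1 2 1 2 1 2 1 2 1 2 1 2 3 2 1 2 1 2 1 0 1 0 1 0]
  -> pairs=24 depth=4 groups=5 -> no
String 3 '{}{{}}{}{{{}}}{}{}{}{}{{}{}{{}}}{}{{}{}}{}{}': depth seq [1 0 1 2 1 0 1 0 1 2 3 2 1 0 1 0 1 0 1 0 1 0 1 2 1 2 1 2 3 2 1 0 1 0 1 2 1 2 1 0 1 0 1 0]
  -> pairs=22 depth=3 groups=13 -> no
String 4 '{{{{{{{{{{{{}}}}}}}}}}}{}{}{}{}{}}{}{}{}{}{}': depth seq [1 2 3 4 5 6 7 8 9 10 11 12 11 10 9 8 7 6 5 4 3 2 1 2 1 2 1 2 1 2 1 2 1 0 1 0 1 0 1 0 1 0 1 0]
  -> pairs=22 depth=12 groups=6 -> yes
String 5 '{{}{}{{}}{{}}{}{{{{}}}{{{}}{}{}}{}}}{}{}': depth seq [1 2 1 2 1 2 3 2 1 2 3 2 1 2 1 2 3 4 5 4 3 2 3 4 5 4 3 4 3 4 3 2 3 2 1 0 1 0 1 0]
  -> pairs=20 depth=5 groups=3 -> no

Answer: no no no yes no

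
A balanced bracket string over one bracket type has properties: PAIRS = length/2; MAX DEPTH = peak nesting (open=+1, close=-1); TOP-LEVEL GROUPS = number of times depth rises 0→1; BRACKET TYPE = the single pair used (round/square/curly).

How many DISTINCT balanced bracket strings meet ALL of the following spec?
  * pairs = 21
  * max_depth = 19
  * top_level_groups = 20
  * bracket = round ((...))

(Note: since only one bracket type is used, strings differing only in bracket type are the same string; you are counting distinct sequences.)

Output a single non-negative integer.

Answer: 0

Derivation:
Spec: pairs=21 depth=19 groups=20
Count(depth <= 19) = 20
Count(depth <= 18) = 20
Count(depth == 19) = 20 - 20 = 0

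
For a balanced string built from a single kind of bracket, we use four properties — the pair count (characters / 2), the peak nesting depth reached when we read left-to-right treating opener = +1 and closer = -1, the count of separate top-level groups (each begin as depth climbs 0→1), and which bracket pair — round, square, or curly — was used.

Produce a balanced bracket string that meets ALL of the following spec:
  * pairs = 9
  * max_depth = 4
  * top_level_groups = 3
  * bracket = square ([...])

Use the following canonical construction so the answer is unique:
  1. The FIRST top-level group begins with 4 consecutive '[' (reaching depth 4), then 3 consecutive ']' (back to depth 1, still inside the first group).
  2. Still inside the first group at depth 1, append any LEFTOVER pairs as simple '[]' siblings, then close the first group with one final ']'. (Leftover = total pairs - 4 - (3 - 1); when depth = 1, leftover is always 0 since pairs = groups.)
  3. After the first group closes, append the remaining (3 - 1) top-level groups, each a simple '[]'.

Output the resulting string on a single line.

Spec: pairs=9 depth=4 groups=3
Leftover pairs = 9 - 4 - (3-1) = 3
First group: deep chain of depth 4 + 3 sibling pairs
Remaining 2 groups: simple '[]' each

Answer: [[[[]]][][][]][][]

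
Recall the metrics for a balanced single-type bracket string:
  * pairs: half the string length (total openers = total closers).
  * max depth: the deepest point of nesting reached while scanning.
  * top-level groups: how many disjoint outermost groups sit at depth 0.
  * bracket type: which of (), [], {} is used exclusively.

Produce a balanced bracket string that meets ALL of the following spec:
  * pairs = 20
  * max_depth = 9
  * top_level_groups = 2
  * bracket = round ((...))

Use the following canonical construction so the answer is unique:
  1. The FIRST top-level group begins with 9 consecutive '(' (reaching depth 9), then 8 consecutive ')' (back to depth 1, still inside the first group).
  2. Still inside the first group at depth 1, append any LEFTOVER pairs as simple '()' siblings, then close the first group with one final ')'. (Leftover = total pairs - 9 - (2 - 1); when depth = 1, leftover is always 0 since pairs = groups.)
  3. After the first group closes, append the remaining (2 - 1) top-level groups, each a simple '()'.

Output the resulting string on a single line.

Spec: pairs=20 depth=9 groups=2
Leftover pairs = 20 - 9 - (2-1) = 10
First group: deep chain of depth 9 + 10 sibling pairs
Remaining 1 groups: simple '()' each

Answer: ((((((((())))))))()()()()()()()()()())()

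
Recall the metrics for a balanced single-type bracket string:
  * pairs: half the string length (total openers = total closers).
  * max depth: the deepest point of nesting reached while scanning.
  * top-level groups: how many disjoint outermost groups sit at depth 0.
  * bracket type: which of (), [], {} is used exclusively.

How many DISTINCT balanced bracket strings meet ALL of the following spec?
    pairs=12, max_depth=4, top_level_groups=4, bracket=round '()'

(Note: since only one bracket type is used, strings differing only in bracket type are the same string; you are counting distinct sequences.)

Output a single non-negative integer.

Answer: 10316

Derivation:
Spec: pairs=12 depth=4 groups=4
Count(depth <= 4) = 16764
Count(depth <= 3) = 6448
Count(depth == 4) = 16764 - 6448 = 10316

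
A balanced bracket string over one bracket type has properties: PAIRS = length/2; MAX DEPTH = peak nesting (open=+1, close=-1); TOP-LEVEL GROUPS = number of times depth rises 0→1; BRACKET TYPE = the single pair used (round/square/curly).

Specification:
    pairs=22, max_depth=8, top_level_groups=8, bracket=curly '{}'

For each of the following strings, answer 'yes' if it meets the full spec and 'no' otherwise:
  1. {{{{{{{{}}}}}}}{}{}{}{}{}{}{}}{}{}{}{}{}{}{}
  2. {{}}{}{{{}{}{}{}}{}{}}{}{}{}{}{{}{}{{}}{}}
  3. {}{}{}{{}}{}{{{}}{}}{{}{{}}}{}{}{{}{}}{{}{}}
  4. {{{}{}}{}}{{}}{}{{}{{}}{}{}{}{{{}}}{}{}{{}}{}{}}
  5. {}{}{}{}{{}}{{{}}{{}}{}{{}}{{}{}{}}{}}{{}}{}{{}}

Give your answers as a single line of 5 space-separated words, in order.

Answer: yes no no no no

Derivation:
String 1 '{{{{{{{{}}}}}}}{}{}{}{}{}{}{}}{}{}{}{}{}{}{}': depth seq [1 2 3 4 5 6 7 8 7 6 5 4 3 2 1 2 1 2 1 2 1 2 1 2 1 2 1 2 1 0 1 0 1 0 1 0 1 0 1 0 1 0 1 0]
  -> pairs=22 depth=8 groups=8 -> yes
String 2 '{{}}{}{{{}{}{}{}}{}{}}{}{}{}{}{{}{}{{}}{}}': depth seq [1 2 1 0 1 0 1 2 3 2 3 2 3 2 3 2 1 2 1 2 1 0 1 0 1 0 1 0 1 0 1 2 1 2 1 2 3 2 1 2 1 0]
  -> pairs=21 depth=3 groups=8 -> no
String 3 '{}{}{}{{}}{}{{{}}{}}{{}{{}}}{}{}{{}{}}{{}{}}': depth seq [1 0 1 0 1 0 1 2 1 0 1 0 1 2 3 2 1 2 1 0 1 2 1 2 3 2 1 0 1 0 1 0 1 2 1 2 1 0 1 2 1 2 1 0]
  -> pairs=22 depth=3 groups=11 -> no
String 4 '{{{}{}}{}}{{}}{}{{}{{}}{}{}{}{{{}}}{}{}{{}}{}{}}': depth seq [1 2 3 2 3 2 1 2 1 0 1 2 1 0 1 0 1 2 1 2 3 2 1 2 1 2 1 2 1 2 3 4 3 2 1 2 1 2 1 2 3 2 1 2 1 2 1 0]
  -> pairs=24 depth=4 groups=4 -> no
String 5 '{}{}{}{}{{}}{{{}}{{}}{}{{}}{{}{}{}}{}}{{}}{}{{}}': depth seq [1 0 1 0 1 0 1 0 1 2 1 0 1 2 3 2 1 2 3 2 1 2 1 2 3 2 1 2 3 2 3 2 3 2 1 2 1 0 1 2 1 0 1 0 1 2 1 0]
  -> pairs=24 depth=3 groups=9 -> no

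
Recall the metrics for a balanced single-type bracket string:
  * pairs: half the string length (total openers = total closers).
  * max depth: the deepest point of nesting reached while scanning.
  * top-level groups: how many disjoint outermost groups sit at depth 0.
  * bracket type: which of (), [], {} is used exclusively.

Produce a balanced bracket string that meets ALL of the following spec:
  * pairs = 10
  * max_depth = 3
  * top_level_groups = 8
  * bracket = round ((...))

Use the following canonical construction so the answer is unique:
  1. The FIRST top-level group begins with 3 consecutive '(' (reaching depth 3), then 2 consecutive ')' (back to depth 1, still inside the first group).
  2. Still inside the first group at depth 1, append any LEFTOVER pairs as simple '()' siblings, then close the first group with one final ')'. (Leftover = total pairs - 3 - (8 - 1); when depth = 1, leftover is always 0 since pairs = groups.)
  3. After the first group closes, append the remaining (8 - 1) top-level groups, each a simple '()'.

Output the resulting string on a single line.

Answer: ((()))()()()()()()()

Derivation:
Spec: pairs=10 depth=3 groups=8
Leftover pairs = 10 - 3 - (8-1) = 0
First group: deep chain of depth 3 + 0 sibling pairs
Remaining 7 groups: simple '()' each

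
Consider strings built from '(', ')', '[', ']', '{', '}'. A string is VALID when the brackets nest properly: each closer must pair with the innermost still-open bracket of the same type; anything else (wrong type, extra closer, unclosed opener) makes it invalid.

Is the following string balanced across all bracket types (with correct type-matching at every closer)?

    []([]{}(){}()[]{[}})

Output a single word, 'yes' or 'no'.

pos 0: push '['; stack = [
pos 1: ']' matches '['; pop; stack = (empty)
pos 2: push '('; stack = (
pos 3: push '['; stack = ([
pos 4: ']' matches '['; pop; stack = (
pos 5: push '{'; stack = ({
pos 6: '}' matches '{'; pop; stack = (
pos 7: push '('; stack = ((
pos 8: ')' matches '('; pop; stack = (
pos 9: push '{'; stack = ({
pos 10: '}' matches '{'; pop; stack = (
pos 11: push '('; stack = ((
pos 12: ')' matches '('; pop; stack = (
pos 13: push '['; stack = ([
pos 14: ']' matches '['; pop; stack = (
pos 15: push '{'; stack = ({
pos 16: push '['; stack = ({[
pos 17: saw closer '}' but top of stack is '[' (expected ']') → INVALID
Verdict: type mismatch at position 17: '}' closes '[' → no

Answer: no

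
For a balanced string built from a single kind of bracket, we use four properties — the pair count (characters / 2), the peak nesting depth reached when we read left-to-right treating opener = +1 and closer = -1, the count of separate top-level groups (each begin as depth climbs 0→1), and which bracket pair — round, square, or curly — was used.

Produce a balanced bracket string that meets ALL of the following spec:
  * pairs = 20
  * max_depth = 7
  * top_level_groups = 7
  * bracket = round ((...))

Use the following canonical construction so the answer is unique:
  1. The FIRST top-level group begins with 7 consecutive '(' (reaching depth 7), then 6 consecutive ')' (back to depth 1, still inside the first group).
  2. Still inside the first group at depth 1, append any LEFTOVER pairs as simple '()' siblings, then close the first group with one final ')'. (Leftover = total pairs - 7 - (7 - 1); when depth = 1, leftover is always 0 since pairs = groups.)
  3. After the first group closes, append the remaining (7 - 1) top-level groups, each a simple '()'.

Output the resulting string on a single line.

Spec: pairs=20 depth=7 groups=7
Leftover pairs = 20 - 7 - (7-1) = 7
First group: deep chain of depth 7 + 7 sibling pairs
Remaining 6 groups: simple '()' each

Answer: ((((((())))))()()()()()()())()()()()()()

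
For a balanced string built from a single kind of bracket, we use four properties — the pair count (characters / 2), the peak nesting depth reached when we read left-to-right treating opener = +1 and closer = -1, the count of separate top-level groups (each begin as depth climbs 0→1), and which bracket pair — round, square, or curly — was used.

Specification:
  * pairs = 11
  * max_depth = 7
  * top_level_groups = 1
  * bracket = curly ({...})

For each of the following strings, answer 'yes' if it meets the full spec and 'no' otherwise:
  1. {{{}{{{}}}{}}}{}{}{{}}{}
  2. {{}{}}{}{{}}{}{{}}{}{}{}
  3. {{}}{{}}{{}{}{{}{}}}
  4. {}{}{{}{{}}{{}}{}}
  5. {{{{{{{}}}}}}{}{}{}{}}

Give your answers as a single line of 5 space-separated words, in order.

String 1 '{{{}{{{}}}{}}}{}{}{{}}{}': depth seq [1 2 3 2 3 4 5 4 3 2 3 2 1 0 1 0 1 0 1 2 1 0 1 0]
  -> pairs=12 depth=5 groups=5 -> no
String 2 '{{}{}}{}{{}}{}{{}}{}{}{}': depth seq [1 2 1 2 1 0 1 0 1 2 1 0 1 0 1 2 1 0 1 0 1 0 1 0]
  -> pairs=12 depth=2 groups=8 -> no
String 3 '{{}}{{}}{{}{}{{}{}}}': depth seq [1 2 1 0 1 2 1 0 1 2 1 2 1 2 3 2 3 2 1 0]
  -> pairs=10 depth=3 groups=3 -> no
String 4 '{}{}{{}{{}}{{}}{}}': depth seq [1 0 1 0 1 2 1 2 3 2 1 2 3 2 1 2 1 0]
  -> pairs=9 depth=3 groups=3 -> no
String 5 '{{{{{{{}}}}}}{}{}{}{}}': depth seq [1 2 3 4 5 6 7 6 5 4 3 2 1 2 1 2 1 2 1 2 1 0]
  -> pairs=11 depth=7 groups=1 -> yes

Answer: no no no no yes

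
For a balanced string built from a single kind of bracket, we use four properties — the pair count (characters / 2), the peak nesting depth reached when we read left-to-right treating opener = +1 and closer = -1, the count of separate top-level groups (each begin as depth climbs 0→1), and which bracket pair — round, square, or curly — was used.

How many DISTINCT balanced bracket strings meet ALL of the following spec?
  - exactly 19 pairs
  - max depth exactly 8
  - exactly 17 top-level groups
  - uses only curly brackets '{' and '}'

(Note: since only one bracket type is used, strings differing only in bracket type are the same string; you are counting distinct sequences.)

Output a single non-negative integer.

Spec: pairs=19 depth=8 groups=17
Count(depth <= 8) = 170
Count(depth <= 7) = 170
Count(depth == 8) = 170 - 170 = 0

Answer: 0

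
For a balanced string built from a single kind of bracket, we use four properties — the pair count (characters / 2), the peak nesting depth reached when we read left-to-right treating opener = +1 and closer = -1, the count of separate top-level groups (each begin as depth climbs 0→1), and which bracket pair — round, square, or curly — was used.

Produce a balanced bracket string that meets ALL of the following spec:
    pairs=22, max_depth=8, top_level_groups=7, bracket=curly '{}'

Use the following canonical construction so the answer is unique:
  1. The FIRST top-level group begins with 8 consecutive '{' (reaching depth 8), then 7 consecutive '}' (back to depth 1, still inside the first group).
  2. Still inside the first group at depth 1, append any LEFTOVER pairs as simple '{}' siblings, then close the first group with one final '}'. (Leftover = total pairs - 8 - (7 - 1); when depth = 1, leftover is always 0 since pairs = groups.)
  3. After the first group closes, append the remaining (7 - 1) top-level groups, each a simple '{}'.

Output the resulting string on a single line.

Answer: {{{{{{{{}}}}}}}{}{}{}{}{}{}{}{}}{}{}{}{}{}{}

Derivation:
Spec: pairs=22 depth=8 groups=7
Leftover pairs = 22 - 8 - (7-1) = 8
First group: deep chain of depth 8 + 8 sibling pairs
Remaining 6 groups: simple '{}' each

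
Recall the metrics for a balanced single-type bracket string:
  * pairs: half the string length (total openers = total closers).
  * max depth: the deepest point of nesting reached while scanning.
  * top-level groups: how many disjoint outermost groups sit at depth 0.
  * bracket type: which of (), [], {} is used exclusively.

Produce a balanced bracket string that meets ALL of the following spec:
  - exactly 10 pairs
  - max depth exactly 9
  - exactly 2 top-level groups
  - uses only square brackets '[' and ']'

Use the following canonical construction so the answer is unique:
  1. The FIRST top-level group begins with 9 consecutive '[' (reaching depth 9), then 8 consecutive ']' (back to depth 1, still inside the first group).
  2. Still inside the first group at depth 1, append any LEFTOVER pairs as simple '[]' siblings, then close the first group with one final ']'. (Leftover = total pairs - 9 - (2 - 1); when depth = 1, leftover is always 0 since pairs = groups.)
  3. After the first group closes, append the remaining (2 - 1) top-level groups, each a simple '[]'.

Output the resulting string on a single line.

Spec: pairs=10 depth=9 groups=2
Leftover pairs = 10 - 9 - (2-1) = 0
First group: deep chain of depth 9 + 0 sibling pairs
Remaining 1 groups: simple '[]' each

Answer: [[[[[[[[[]]]]]]]]][]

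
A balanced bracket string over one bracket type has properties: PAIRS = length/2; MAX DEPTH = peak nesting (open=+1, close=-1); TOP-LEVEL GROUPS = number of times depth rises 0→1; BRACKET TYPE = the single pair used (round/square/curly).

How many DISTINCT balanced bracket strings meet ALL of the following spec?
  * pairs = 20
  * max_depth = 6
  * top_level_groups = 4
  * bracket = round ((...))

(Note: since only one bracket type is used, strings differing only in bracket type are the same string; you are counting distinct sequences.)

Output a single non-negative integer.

Answer: 215389524

Derivation:
Spec: pairs=20 depth=6 groups=4
Count(depth <= 6) = 548569896
Count(depth <= 5) = 333180372
Count(depth == 6) = 548569896 - 333180372 = 215389524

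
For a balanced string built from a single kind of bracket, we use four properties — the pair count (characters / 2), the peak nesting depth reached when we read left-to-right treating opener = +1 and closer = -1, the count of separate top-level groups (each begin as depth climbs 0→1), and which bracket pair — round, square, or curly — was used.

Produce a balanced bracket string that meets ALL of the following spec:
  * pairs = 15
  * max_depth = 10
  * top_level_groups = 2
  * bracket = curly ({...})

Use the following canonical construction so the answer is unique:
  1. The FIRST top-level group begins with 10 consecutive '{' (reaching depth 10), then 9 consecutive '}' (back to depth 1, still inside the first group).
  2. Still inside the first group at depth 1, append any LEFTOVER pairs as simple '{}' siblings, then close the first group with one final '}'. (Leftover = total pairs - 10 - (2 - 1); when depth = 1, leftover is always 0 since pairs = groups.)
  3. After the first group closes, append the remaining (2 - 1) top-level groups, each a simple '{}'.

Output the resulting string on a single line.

Spec: pairs=15 depth=10 groups=2
Leftover pairs = 15 - 10 - (2-1) = 4
First group: deep chain of depth 10 + 4 sibling pairs
Remaining 1 groups: simple '{}' each

Answer: {{{{{{{{{{}}}}}}}}}{}{}{}{}}{}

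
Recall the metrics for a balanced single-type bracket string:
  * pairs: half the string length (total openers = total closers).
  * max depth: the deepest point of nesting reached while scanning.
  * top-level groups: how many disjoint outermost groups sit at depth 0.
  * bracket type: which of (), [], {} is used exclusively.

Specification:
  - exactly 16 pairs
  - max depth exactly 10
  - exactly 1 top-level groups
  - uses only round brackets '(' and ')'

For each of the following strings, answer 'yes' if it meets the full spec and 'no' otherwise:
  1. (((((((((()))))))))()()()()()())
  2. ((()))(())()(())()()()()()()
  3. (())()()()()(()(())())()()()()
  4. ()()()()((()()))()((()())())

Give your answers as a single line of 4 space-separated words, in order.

String 1 '(((((((((()))))))))()()()()()())': depth seq [1 2 3 4 5 6 7 8 9 10 9 8 7 6 5 4 3 2 1 2 1 2 1 2 1 2 1 2 1 2 1 0]
  -> pairs=16 depth=10 groups=1 -> yes
String 2 '((()))(())()(())()()()()()()': depth seq [1 2 3 2 1 0 1 2 1 0 1 0 1 2 1 0 1 0 1 0 1 0 1 0 1 0 1 0]
  -> pairs=14 depth=3 groups=10 -> no
String 3 '(())()()()()(()(())())()()()()': depth seq [1 2 1 0 1 0 1 0 1 0 1 0 1 2 1 2 3 2 1 2 1 0 1 0 1 0 1 0 1 0]
  -> pairs=15 depth=3 groups=10 -> no
String 4 '()()()()((()()))()((()())())': depth seq [1 0 1 0 1 0 1 0 1 2 3 2 3 2 1 0 1 0 1 2 3 2 3 2 1 2 1 0]
  -> pairs=14 depth=3 groups=7 -> no

Answer: yes no no no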